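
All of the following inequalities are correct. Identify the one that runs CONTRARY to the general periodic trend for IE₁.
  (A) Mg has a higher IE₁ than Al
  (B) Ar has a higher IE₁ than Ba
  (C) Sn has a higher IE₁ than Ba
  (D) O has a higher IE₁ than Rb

(A)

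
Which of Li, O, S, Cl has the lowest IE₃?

S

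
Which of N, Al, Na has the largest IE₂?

Na

IE_2 is the cost of taking one more electron from the +1 cation: N⁺ still has 4 valence electrons; Al⁺ still has 2 valence electrons; Na⁺ is the bare [Ne] core.
Breaking into a closed-shell core is much more expensive than removing a leftover valence electron — Na has the largest IE_2 here.
Valence configurations: N⁺ [He]2s²2p², Al⁺ [Ne]3s².
Tabulated IE_2 (kJ/mol): N 2856, Al 1817, Na 4562.
Hence IE_2: Al < N < Na.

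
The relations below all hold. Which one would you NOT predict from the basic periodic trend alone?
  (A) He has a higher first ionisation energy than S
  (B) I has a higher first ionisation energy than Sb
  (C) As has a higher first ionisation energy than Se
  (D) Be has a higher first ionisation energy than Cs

The general trend: first ionisation energy increases across a period and decreases down a group.
(A) He (period 1, group 18) vs S (period 3, group 16): the stated order agrees with the simple trend.
(B) I (period 5, group 17) vs Sb (period 5, group 15): the stated order agrees with the simple trend.
(C) As (period 4, group 15) vs Se (period 4, group 16): the stated order contradicts the simple trend.
(D) Be (period 2, group 2) vs Cs (period 6, group 1): the stated order agrees with the simple trend.
The exception is (C): Se (4p⁴) ionizes more easily than half-filled As (4p³).

(C)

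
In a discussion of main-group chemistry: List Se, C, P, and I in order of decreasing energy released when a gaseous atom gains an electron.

I > Se > C > P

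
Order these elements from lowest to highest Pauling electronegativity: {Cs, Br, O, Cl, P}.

Atoms toward the upper right of the periodic table pull bonding electrons most strongly.
These span different periods and groups, so the two trends combine.
P > Cs: relative to Cs, both the across-period and down-group shifts push P's electronegativity up.
Br > P: the two effects oppose for this pair; the across-period effect wins (2.96 vs 2.19).
Cl > Br: they share group 17; the group trend gives Cl the larger value.
O > Cl: the two effects oppose for this pair; the down-group effect wins (3.44 vs 3.16).
Approximate values (Pauling): O 3.44, P 2.19, Cl 3.16, Br 2.96, Cs 0.79.
So from lowest to highest: Cs < P < Br < Cl < O.

Cs < P < Br < Cl < O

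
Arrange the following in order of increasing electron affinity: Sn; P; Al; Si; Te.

Al, P, Sn, Si, Te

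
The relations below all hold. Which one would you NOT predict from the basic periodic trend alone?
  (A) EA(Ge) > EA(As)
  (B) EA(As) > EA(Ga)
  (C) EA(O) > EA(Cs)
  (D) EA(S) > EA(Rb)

(A)

The general trend: electron affinity increases across a period and decreases down a group.
(A) Ge (period 4, group 14) vs As (period 4, group 15): the stated order contradicts the simple trend.
(B) As (period 4, group 15) vs Ga (period 4, group 13): the stated order agrees with the simple trend.
(C) O (period 2, group 16) vs Cs (period 6, group 1): the stated order agrees with the simple trend.
(D) S (period 3, group 16) vs Rb (period 5, group 1): the stated order agrees with the simple trend.
The exception is (A): adding an electron to As's half-filled 4p³ is unfavourable, so Ge (4p²) has the more exothermic EA.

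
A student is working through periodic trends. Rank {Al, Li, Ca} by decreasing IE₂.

The second ionization energy removes an electron from the +1 ion. For each element: Al⁺ still has 2 valence electrons; Li⁺ is the bare [He] core; Ca⁺ still has 1 valence electron.
Pulling an electron out of a noble-gas core costs far more than removing a remaining valence electron, so Li sits at the high end of IE_2.
Valence configurations: Al⁺ [Ne]3s², Ca⁺ [Ar]4s¹.
Tabulated IE_2 (kJ/mol): Al 1817, Li 7298, Ca 1145.
So the second ionization energies run Ca < Al < Li.

Li, Al, Ca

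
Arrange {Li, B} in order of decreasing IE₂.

Li, B

The second ionization energy removes an electron from the +1 ion. For each element: Li⁺ is the bare [He] core; B⁺ still has 2 valence electrons.
Core electrons are held far more tightly than valence electrons, so Li tops the IE_2 order.
The numbers (kJ/mol): Li 7298, B 2427.
So the second ionization energies run B < Li.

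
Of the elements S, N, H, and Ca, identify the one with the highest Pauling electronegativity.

N

Electronegativity increases across a period and decreases down a group, tracking effective nuclear charge and atomic size.
Neither a single period nor a single group — weigh both effects.
H > Ca: period and group pull opposite ways; the down-group shift dominates (2.20 vs 1.00).
S > H: period and group pull opposite ways; the across-period shift dominates (2.58 vs 2.20).
N > S: period and group pull opposite ways; the down-group shift dominates (3.04 vs 2.58).
For reference (Pauling): H 2.20, N 3.04, S 2.58, Ca 1.00.
The highest Pauling electronegativity among these belongs to N.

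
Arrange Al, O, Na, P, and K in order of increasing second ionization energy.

Al < P < K < O < Na

The second ionization energy removes an electron from the +1 ion. For each element: Al⁺ still has 2 valence electrons; O⁺ still has 5 valence electrons; Na⁺ is the bare [Ne] core; P⁺ still has 4 valence electrons; K⁺ is the bare [Ar] core.
Usually core removal costs more than valence removal, but here the competition is close: a tightly held n=2 valence electron can cost more to remove than an n=3 core electron, so the actual values have to decide it.
Valence configurations: Al⁺ [Ne]3s², O⁺ [He]2s²2p³, P⁺ [Ne]3s²3p².
The numbers (kJ/mol): Al 1817, O 3388, Na 4562, P 1907, K 3052.
Putting it together, IE_2: Al < P < K < O < Na.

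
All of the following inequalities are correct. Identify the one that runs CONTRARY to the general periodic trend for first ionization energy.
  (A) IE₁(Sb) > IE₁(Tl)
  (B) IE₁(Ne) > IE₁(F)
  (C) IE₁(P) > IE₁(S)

(C)

The general trend: first ionization energy increases across a period and decreases down a group.
(A) Sb (period 5, group 15) vs Tl (period 6, group 13): the stated order agrees with the simple trend.
(B) Ne (period 2, group 18) vs F (period 2, group 17): the stated order agrees with the simple trend.
(C) P (period 3, group 15) vs S (period 3, group 16): the stated order contradicts the simple trend.
The exception is (C): S (3p⁴) ionizes more easily than half-filled P (3p³) because the paired 3p electron in S is pushed out by e⁻–e⁻ repulsion.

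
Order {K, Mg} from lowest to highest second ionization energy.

After 1 electron has been removed, what remains? K⁺ is the bare [Ar] core; Mg⁺ still has 1 valence electron.
Pulling an electron out of a noble-gas core costs far more than removing a remaining valence electron, so K sits at the high end of IE_2.
Tabulated IE_2 (kJ/mol): K 3052, Mg 1451.
Hence IE_2: Mg < K.

Mg < K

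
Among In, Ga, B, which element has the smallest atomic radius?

B is in period 2, group 13; Ga is in period 4, group 13; In is in period 5, group 13.
Radius decreases left→right (rising Z_eff, same n) and increases top→bottom (higher n).
All are in group 13, so atomic radius increases down the group.
The smallest atomic radius among these belongs to B.

B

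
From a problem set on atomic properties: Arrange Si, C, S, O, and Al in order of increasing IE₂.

Si, Al, S, C, O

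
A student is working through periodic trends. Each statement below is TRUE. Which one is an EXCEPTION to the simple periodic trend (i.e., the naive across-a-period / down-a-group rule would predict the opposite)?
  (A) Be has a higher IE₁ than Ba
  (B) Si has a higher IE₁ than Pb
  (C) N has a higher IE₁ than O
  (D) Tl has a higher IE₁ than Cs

The general trend: IE₁ increases across a period and decreases down a group.
(A) Be (period 2, group 2) vs Ba (period 6, group 2): the stated order agrees with the simple trend.
(B) Si (period 3, group 14) vs Pb (period 6, group 14): the stated order agrees with the simple trend.
(C) N (period 2, group 15) vs O (period 2, group 16): the stated order contradicts the simple trend.
(D) Tl (period 6, group 13) vs Cs (period 6, group 1): the stated order agrees with the simple trend.
The exception is (C): pairing an electron in O's 2p⁴ costs repulsion energy, so O ionizes more easily than half-filled N (2p³).

(C)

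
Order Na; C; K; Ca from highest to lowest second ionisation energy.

The second ionization energy removes an electron from the +1 ion. For each element: Na⁺ is the bare [Ne] core; C⁺ still has 3 valence electrons; K⁺ is the bare [Ar] core; Ca⁺ still has 1 valence electron.
Breaking into a closed-shell core is much more expensive than removing a leftover valence electron — K and Na have the largest IE_2 here.
Valence configurations: C⁺ [He]2s²2p¹, Ca⁺ [Ar]4s¹.
Approximate IE_2 values (kJ/mol): Na 4562, C 2353, K 3052, Ca 1145.
Overall IE_2 order: Ca < C < K < Na.

Na > K > C > Ca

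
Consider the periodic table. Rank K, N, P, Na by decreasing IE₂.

The second ionization energy removes an electron from the +1 ion. For each element: K⁺ is the bare [Ar] core; N⁺ still has 4 valence electrons; P⁺ still has 4 valence electrons; Na⁺ is the bare [Ne] core.
Pulling an electron out of a noble-gas core costs far more than removing a remaining valence electron, so K and Na sit at the high end of IE_2.
Valence configurations: N⁺ [He]2s²2p², P⁺ [Ne]3s²3p².
Approximate IE_2 values (kJ/mol): K 3052, N 2856, P 1907, Na 4562.
Putting it together, IE_2: P < N < K < Na.

Na, K, N, P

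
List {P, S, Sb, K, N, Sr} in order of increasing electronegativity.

K < Sr < Sb < P < S < N

N is in period 2, group 15; P is in period 3, group 15; S is in period 3, group 16; K is in period 4, group 1; Sr is in period 5, group 2; Sb is in period 5, group 15.
EN rises left→right (higher Z_eff, smaller atoms) and falls top→bottom (larger, more shielded atoms).
These span different periods and groups, so the two trends combine.
Sr > K: the two effects oppose for this pair; the across-period effect wins (0.95 vs 0.82).
Sb > Sr: Sb lies to the right of Sr in period 5, so the across-period effect alone puts Sb higher.
P > Sb: they share group 15; the group trend gives P the larger value.
S > P: both are in period 3; the period trend gives S the larger value.
N > S: the two effects oppose for this pair; the down-group effect wins (3.04 vs 2.58).
Tabulated electronegativity (Pauling): N 3.04, P 2.19, S 2.58, K 0.82, Sr 0.95, Sb 2.05.
So from lowest to highest: K < Sr < Sb < P < S < N.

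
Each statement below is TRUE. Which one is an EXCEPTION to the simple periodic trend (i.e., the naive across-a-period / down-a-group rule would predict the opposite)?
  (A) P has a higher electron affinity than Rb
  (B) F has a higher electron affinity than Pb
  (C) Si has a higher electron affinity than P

The general trend: electron affinity increases across a period and decreases down a group.
(A) P (period 3, group 15) vs Rb (period 5, group 1): the stated order agrees with the simple trend.
(B) F (period 2, group 17) vs Pb (period 6, group 14): the stated order agrees with the simple trend.
(C) Si (period 3, group 14) vs P (period 3, group 15): the stated order contradicts the simple trend.
The exception is (C): adding an electron to P's half-filled 3p³ is unfavourable, so Si (3p²) has the more exothermic EA.

(C)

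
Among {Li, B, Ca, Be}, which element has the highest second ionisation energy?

IE_2 is the cost of taking one more electron from the +1 cation: Li⁺ is the bare [He] core; B⁺ still has 2 valence electrons; Ca⁺ still has 1 valence electron; Be⁺ still has 1 valence electron.
Core electrons are held far more tightly than valence electrons, so Li tops the IE_2 order.
Valence configurations: B⁺ [He]2s², Ca⁺ [Ar]4s¹, Be⁺ [He]2s¹.
Approximate IE_2 values (kJ/mol): Li 7298, B 2427, Ca 1145, Be 1757.
Hence IE_2: Ca < Be < B < Li.

Li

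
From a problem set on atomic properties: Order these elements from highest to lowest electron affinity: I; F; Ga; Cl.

F is in period 2, group 17; Cl is in period 3, group 17; Ga is in period 4, group 13; I is in period 5, group 17.
Electron affinity generally becomes more exothermic across a period toward the halogens and less exothermic down a group.
Here both period and group differ, so the two effects have to be weighed against each other.
I > Ga: period and group pull opposite ways; the across-period shift dominates (295 vs 29 kJ/mol).
F > I: F sits above I in group 17, so the down-group effect alone puts F higher.
Cl > F: this pair runs against the simple trend — see the exception note.
Note the exception: Cl has a higher electron affinity than F, contrary to the simple trend — F's small 2p subshell makes the incoming electron feel strong e⁻–e⁻ repulsion, so Cl actually releases more energy on gaining an electron.
Tabulated electron affinity (kJ/mol): F 328, Cl 349, Ga 29, I 295.
So from highest to lowest: Cl > F > I > Ga.

Cl > F > I > Ga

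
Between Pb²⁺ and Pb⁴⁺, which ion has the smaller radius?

Both ions have Z = 82 protons, but Pb⁴⁺ has lost more electrons, so its remaining electrons feel a larger effective nuclear charge per electron and are pulled in more tightly.
Higher positive charge → smaller ion, so Pb²⁺ > Pb⁴⁺.

Pb⁴⁺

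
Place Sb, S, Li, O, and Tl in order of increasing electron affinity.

Tl < Li < Sb < O < S

Li is in period 2, group 1; O is in period 2, group 16; S is in period 3, group 16; Sb is in period 5, group 15; Tl is in period 6, group 13.
EA tends to increase across a period and decrease down a group, though the pattern is less regular than for IE or radius.
Here both period and group differ, so the two effects have to be weighed against each other.
Li > Tl: period and group pull opposite ways; the down-group shift dominates (60 vs 19 kJ/mol).
Sb > Li: the two effects oppose for this pair; the across-period effect wins (103 vs 60 kJ/mol).
O > Sb: both effects reinforce here, so O is clearly the higher of the two.
S > O: this pair runs against the simple trend — see the exception note.
Note the exception: S has a higher electron affinity than O, contrary to the simple trend — the compact 2p subshell of O repels the added electron more than S's larger 3p does.
Approximate values (kJ/mol): Li 60, O 141, S 200, Sb 103, Tl 19.
So from lowest to highest: Tl < Li < Sb < O < S.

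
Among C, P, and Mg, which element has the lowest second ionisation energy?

Mg

The second ionization energy removes an electron from the +1 ion. For each element: C⁺ still has 3 valence electrons; P⁺ still has 4 valence electrons; Mg⁺ still has 1 valence electron.
All are still removing valence electrons, so compare the +1 ions as you would atoms: IE_2 generally rises across a period (higher Z_eff) and falls down a group (larger shell), subject to the usual subshell exceptions.
Valence configurations: C⁺ [He]2s²2p¹, P⁺ [Ne]3s²3p², Mg⁺ [Ne]3s¹.
The numbers (kJ/mol): C 2353, P 1907, Mg 1451.
Overall IE_2 order: Mg < P < C.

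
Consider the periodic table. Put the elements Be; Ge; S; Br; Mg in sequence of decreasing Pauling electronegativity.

Br > S > Ge > Be > Mg

Be is in period 2, group 2; Mg is in period 3, group 2; S is in period 3, group 16; Ge is in period 4, group 14; Br is in period 4, group 17.
Smaller atoms with higher effective nuclear charge are more electronegative.
Neither a single period nor a single group — weigh both effects.
Be > Mg: they share group 2; the group trend gives Be the larger value.
Ge > Be: period and group pull opposite ways; the across-period shift dominates (2.01 vs 1.57).
S > Ge: relative to Ge, both the across-period and down-group shifts push S's electronegativity up.
Br > S: the two effects oppose for this pair; the across-period effect wins (2.96 vs 2.58).
Tabulated electronegativity (Pauling): Be 1.57, Mg 1.31, S 2.58, Ge 2.01, Br 2.96.
So from highest to lowest: Br > S > Ge > Be > Mg.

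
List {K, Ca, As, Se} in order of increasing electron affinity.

Adding an electron releases more energy for atoms nearer the top right (short of the noble gases).
All lie in period 4; the across-period trend (electron affinity increases left to right) applies, with the exception below.
Note the exception: K has a higher electron affinity than Ca, contrary to the simple trend — adding an electron to Ca (ns²) has to open a new, higher-energy np subshell, which is unfavourable.
Tabulated electron affinity (kJ/mol): K 48, Ca 2, As 78, Se 195.
So from lowest to highest: Ca < K < As < Se.

Ca < K < As < Se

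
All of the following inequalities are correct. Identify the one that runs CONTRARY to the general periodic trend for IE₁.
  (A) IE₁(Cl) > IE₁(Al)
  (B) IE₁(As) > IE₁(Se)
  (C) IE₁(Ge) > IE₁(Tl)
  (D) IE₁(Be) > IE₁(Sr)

The general trend: IE₁ increases across a period and decreases down a group.
(A) Cl (period 3, group 17) vs Al (period 3, group 13): the stated order agrees with the simple trend.
(B) As (period 4, group 15) vs Se (period 4, group 16): the stated order contradicts the simple trend.
(C) Ge (period 4, group 14) vs Tl (period 6, group 13): the stated order agrees with the simple trend.
(D) Be (period 2, group 2) vs Sr (period 5, group 2): the stated order agrees with the simple trend.
The exception is (B): Se (4p⁴) ionizes more easily than half-filled As (4p³).

(B)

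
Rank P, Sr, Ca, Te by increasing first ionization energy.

P is in period 3, group 15; Ca is in period 4, group 2; Sr is in period 5, group 2; Te is in period 5, group 16.
Removing the outermost electron gets harder across a period and easier down a group.
Here both period and group differ, so the two effects have to be weighed against each other.
Ca > Sr: they share group 2; the group trend gives Ca the larger value.
Te > Ca: the two effects oppose for this pair; the across-period effect wins (869 vs 590 kJ/mol).
P > Te: the two effects oppose for this pair; the down-group effect wins (1012 vs 869 kJ/mol).
For reference (kJ/mol): P 1012, Ca 590, Sr 550, Te 869.
So from lowest to highest: Sr < Ca < Te < P.

Sr < Ca < Te < P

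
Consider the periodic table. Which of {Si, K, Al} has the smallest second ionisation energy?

IE_2 is the cost of taking one more electron from the +1 cation: Si⁺ still has 3 valence electrons; K⁺ is the bare [Ar] core; Al⁺ still has 2 valence electrons.
Breaking into a closed-shell core is much more expensive than removing a leftover valence electron — K has the largest IE_2 here.
Valence configurations: Si⁺ [Ne]3s²3p¹, Al⁺ [Ne]3s².
Si⁺ loses a lone 3p electron whereas Al⁺ must break into a filled 3s² pair, so IE_2(Al) > IE_2(Si) even though Si has the higher nuclear charge.
The numbers (kJ/mol): Si 1577, K 3052, Al 1817.
Hence IE_2: Si < Al < K.

Si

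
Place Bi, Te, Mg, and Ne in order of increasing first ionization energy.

Bi < Mg < Te < Ne

IE₁ increases left→right with effective nuclear charge and decreases top→bottom as the valence shell moves farther out.
Here both period and group differ, so the two effects have to be weighed against each other.
Mg > Bi: period and group pull opposite ways; the down-group shift dominates (738 vs 703 kJ/mol).
Te > Mg: the two effects oppose for this pair; the across-period effect wins (869 vs 738 kJ/mol).
Ne > Te: both effects reinforce here, so Ne is clearly the higher of the two.
Tabulated first ionization energy (kJ/mol): Ne 2081, Mg 738, Te 869, Bi 703.
So from lowest to highest: Bi < Mg < Te < Ne.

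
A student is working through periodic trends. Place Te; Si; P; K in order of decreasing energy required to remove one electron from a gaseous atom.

Si is in period 3, group 14; P is in period 3, group 15; K is in period 4, group 1; Te is in period 5, group 16.
Removing the outermost electron gets harder across a period and easier down a group.
Here both period and group differ, so the two effects have to be weighed against each other.
Si > K: both effects reinforce here, so Si is clearly the higher of the two.
Te > Si: period and group pull opposite ways; the across-period shift dominates (869 vs 786 kJ/mol).
P > Te: the two effects oppose for this pair; the down-group effect wins (1012 vs 869 kJ/mol).
For reference (kJ/mol): Si 786, P 1012, K 419, Te 869.
So from highest to lowest: P > Te > Si > K.

P, Te, Si, K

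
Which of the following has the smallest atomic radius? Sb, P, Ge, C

C

C is in period 2, group 14; P is in period 3, group 15; Ge is in period 4, group 14; Sb is in period 5, group 15.
Across a period the added protons contract the valence shell; down a group each new principal shell makes the atom larger.
These span different periods and groups, so the two trends combine.
P > C: the two effects oppose for this pair; the down-group effect wins (111 vs 75 pm).
Ge > P: relative to P, both the across-period and down-group shifts push Ge's atomic radius up.
Sb > Ge: period and group pull opposite ways; the down-group shift dominates (140 vs 121 pm).
For reference (pm): C 75, P 111, Ge 121, Sb 140.
The smallest atomic radius among these belongs to C.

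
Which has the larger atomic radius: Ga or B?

B is in period 2, group 13; Ga is in period 4, group 13.
Radius decreases left→right (rising Z_eff, same n) and increases top→bottom (higher n).
All are in group 13, so atomic radius increases down the group.
So Ga has the larger atomic radius (Ga > B).

Ga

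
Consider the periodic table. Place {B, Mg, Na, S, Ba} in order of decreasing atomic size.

Ba, Na, Mg, S, B

Moving right in a period, electrons are added to the same shell under a stronger nuclear pull, so atoms get smaller; moving down, a new shell is opened and atoms get larger.
Here both period and group differ, so the two effects have to be weighed against each other.
S > B: the two effects oppose for this pair; the down-group effect wins (103 vs 85 pm).
Mg > S: Mg lies to the left of S in period 3, so the across-period effect alone puts Mg larger.
Na > Mg: Na lies to the left of Mg in period 3, so the across-period effect alone puts Na larger.
Ba > Na: the two effects oppose for this pair; the down-group effect wins (196 vs 155 pm).
Approximate values (pm): B 85, Na 155, Mg 139, S 103, Ba 196.
So from largest to smallest: Ba > Na > Mg > S > B.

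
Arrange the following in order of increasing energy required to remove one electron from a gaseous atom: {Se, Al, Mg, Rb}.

Rb < Al < Mg < Se

Mg is in period 3, group 2; Al is in period 3, group 13; Se is in period 4, group 16; Rb is in period 5, group 1.
Across a period the outer electron is held more tightly (higher IE₁); down a group it sits in a higher shell, more shielded, and comes off more easily.
Here both period and group differ, so the two effects have to be weighed against each other.
Al > Rb: both effects reinforce here, so Al is clearly the higher of the two.
Mg > Al: this pair runs against the simple trend — see the exception note.
Se > Mg: the two effects oppose for this pair; the across-period effect wins (941 vs 738 kJ/mol).
Note the exception: Mg has a higher first ionization energy than Al, contrary to the simple trend — Al's single 3p electron is easier to remove than one from Mg's filled 3s².
For reference (kJ/mol): Mg 738, Al 578, Se 941, Rb 403.
So from lowest to highest: Rb < Al < Mg < Se.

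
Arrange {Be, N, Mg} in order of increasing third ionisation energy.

N < Mg < Be

After 2 electrons have been removed, what remains? Be²⁺ is the bare [He] core; N²⁺ still has 3 valence electrons; Mg²⁺ is the bare [Ne] core.
Breaking into a closed-shell core is much more expensive than removing a leftover valence electron — Mg and Be have the largest IE_3 here.
Approximate IE_3 values (kJ/mol): Be 14849, N 4578, Mg 7733.
So the third ionization energies run N < Mg < Be.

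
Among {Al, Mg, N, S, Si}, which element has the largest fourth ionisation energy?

After 3 electrons have been removed, what remains? Al³⁺ is the bare [Ne] core; Mg³⁺ is already 1 electron into the core; N³⁺ still has 2 valence electrons; S³⁺ still has 3 valence electrons; Si³⁺ still has 1 valence electron.
Breaking into a closed-shell core is much more expensive than removing a leftover valence electron — Mg and Al have the largest IE_4 here.
Valence configurations: N³⁺ [He]2s², S³⁺ [Ne]3s²3p¹, Si³⁺ [Ne]3s¹.
The numbers (kJ/mol): Al 11577, Mg 10543, N 7475, S 4556, Si 4356.
Putting it together, IE_4: Si < S < N < Mg < Al.

Al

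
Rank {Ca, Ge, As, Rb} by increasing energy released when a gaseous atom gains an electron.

Adding an electron releases more energy for atoms nearer the top right (short of the noble gases).
Neither a single period nor a single group — weigh both effects.
Rb > Ca: this pair runs against the simple trend — see the exception note.
As > Rb: both effects reinforce here, so As is clearly the higher of the two.
Ge > As: this pair runs against the simple trend — see the exception note.
Note the exception: Rb has a higher electron affinity than Ca, contrary to the simple trend — adding an electron to Ca (ns²) has to open a new, higher-energy np subshell, which is unfavourable.
Note the exception: Ge has a higher electron affinity than As, contrary to the simple trend — adding an electron to As's half-filled 4p³ is unfavourable, so Ge (4p²) has the more exothermic EA.
Approximate values (kJ/mol): Ca 2, Ge 119, As 78, Rb 47.
So from lowest to highest: Ca < Rb < As < Ge.

Ca < Rb < As < Ge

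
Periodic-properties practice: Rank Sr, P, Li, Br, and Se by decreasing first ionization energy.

Br, P, Se, Sr, Li

Li is in period 2, group 1; P is in period 3, group 15; Se is in period 4, group 16; Br is in period 4, group 17; Sr is in period 5, group 2.
IE₁ increases left→right with effective nuclear charge and decreases top→bottom as the valence shell moves farther out.
Neither a single period nor a single group — weigh both effects.
Sr > Li: period and group pull opposite ways; the across-period shift dominates (550 vs 520 kJ/mol).
Se > Sr: relative to Sr, both the across-period and down-group shifts push Se's first ionization energy up.
P > Se: period and group pull opposite ways; the down-group shift dominates (1012 vs 941 kJ/mol).
Br > P: the two effects oppose for this pair; the across-period effect wins (1140 vs 1012 kJ/mol).
For reference (kJ/mol): Li 520, P 1012, Se 941, Br 1140, Sr 550.
So from highest to lowest: Br > P > Se > Sr > Li.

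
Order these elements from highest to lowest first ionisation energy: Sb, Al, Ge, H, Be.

H is in period 1, group 1; Be is in period 2, group 2; Al is in period 3, group 13; Ge is in period 4, group 14; Sb is in period 5, group 15.
IE₁ increases left→right with effective nuclear charge and decreases top→bottom as the valence shell moves farther out.
These sit on a diagonal, where the across-period and down-group effects partly cancel.
Ge > Al: period and group pull opposite ways; the across-period shift dominates (762 vs 578 kJ/mol).
Sb > Ge: the two effects oppose for this pair; the across-period effect wins (831 vs 762 kJ/mol).
Be > Sb: the two effects oppose for this pair; the down-group effect wins (900 vs 831 kJ/mol).
H > Be: the two effects oppose for this pair; the down-group effect wins (1312 vs 900 kJ/mol).
For reference (kJ/mol): H 1312, Be 900, Al 578, Ge 762, Sb 831.
So from highest to lowest: H > Be > Sb > Ge > Al.

H > Be > Sb > Ge > Al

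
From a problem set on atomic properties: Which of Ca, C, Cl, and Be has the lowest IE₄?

After 3 electrons have been removed, what remains? Ca³⁺ is already 1 electron into the core; C³⁺ still has 1 valence electron; Cl³⁺ still has 4 valence electrons; Be³⁺ is already 1 electron into the core.
Core electrons are held far more tightly than valence electrons, so Ca and Be top the IE_4 order.
Valence configurations: C³⁺ [He]2s¹, Cl³⁺ [Ne]3s²3p².
The numbers (kJ/mol): Ca 6491, C 6223, Cl 5159, Be 21007.
Putting it together, IE_4: Cl < C < Ca < Be.

Cl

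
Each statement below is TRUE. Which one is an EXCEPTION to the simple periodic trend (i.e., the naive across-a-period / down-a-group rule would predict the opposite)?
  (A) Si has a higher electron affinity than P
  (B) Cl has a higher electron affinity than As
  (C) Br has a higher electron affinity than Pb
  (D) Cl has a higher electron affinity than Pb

The general trend: electron affinity increases across a period and decreases down a group.
(A) Si (period 3, group 14) vs P (period 3, group 15): the stated order contradicts the simple trend.
(B) Cl (period 3, group 17) vs As (period 4, group 15): the stated order agrees with the simple trend.
(C) Br (period 4, group 17) vs Pb (period 6, group 14): the stated order agrees with the simple trend.
(D) Cl (period 3, group 17) vs Pb (period 6, group 14): the stated order agrees with the simple trend.
The exception is (A): adding an electron to P's half-filled 3p³ is unfavourable, so Si (3p²) has the more exothermic EA.

(A)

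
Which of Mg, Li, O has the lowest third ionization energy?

O

The third ionization energy removes an electron from the +2 ion. For each element: Mg²⁺ is the bare [Ne] core; Li²⁺ is already 1 electron into the core; O²⁺ still has 4 valence electrons.
Breaking into a closed-shell core is much more expensive than removing a leftover valence electron — Mg and Li have the largest IE_3 here.
Tabulated IE_3 (kJ/mol): Mg 7733, Li 11815, O 5300.
So the third ionization energies run O < Mg < Li.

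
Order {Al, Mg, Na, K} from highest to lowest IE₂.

After 1 electron has been removed, what remains? Al⁺ still has 2 valence electrons; Mg⁺ still has 1 valence electron; Na⁺ is the bare [Ne] core; K⁺ is the bare [Ar] core.
Pulling an electron out of a noble-gas core costs far more than removing a remaining valence electron, so K and Na sit at the high end of IE_2.
Valence configurations: Al⁺ [Ne]3s², Mg⁺ [Ne]3s¹.
The numbers (kJ/mol): Al 1817, Mg 1451, Na 4562, K 3052.
Overall IE_2 order: Mg < Al < K < Na.

Na, K, Al, Mg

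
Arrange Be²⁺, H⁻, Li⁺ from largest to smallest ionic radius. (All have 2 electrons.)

H⁻, Li⁺, Be²⁺

All of these have 2 electrons, so size is governed by nuclear charge alone: the more protons, the stronger the pull on the same electron cloud, and the smaller the ion.
Nuclear charges: Be²⁺ (Z=4), Li⁺ (Z=3), H⁻ (Z=1).
Largest to smallest: H⁻ > Li⁺ > Be²⁺.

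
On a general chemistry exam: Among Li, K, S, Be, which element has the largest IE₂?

Li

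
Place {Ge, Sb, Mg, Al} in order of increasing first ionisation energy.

Al < Mg < Ge < Sb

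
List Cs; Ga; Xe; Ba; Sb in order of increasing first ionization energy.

Cs < Ba < Ga < Sb < Xe

Removing the outermost electron gets harder across a period and easier down a group.
Neither a single period nor a single group — weigh both effects.
Ba > Cs: both are in period 6; the period trend gives Ba the larger value.
Ga > Ba: both effects reinforce here, so Ga is clearly the higher of the two.
Sb > Ga: period and group pull opposite ways; the across-period shift dominates (831 vs 579 kJ/mol).
Xe > Sb: both are in period 5; the period trend gives Xe the larger value.
For reference (kJ/mol): Ga 579, Sb 831, Xe 1170, Cs 376, Ba 503.
So from lowest to highest: Cs < Ba < Ga < Sb < Xe.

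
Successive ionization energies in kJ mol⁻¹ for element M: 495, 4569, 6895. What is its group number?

Group 1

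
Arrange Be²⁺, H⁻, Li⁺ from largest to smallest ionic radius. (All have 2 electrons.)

All of these have 2 electrons, so size is governed by nuclear charge alone: the more protons, the stronger the pull on the same electron cloud, and the smaller the ion.
Nuclear charges: Be²⁺ (Z=4), Li⁺ (Z=3), H⁻ (Z=1).
Largest to smallest: H⁻ > Li⁺ > Be²⁺.

H⁻ > Li⁺ > Be²⁺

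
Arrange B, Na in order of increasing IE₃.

After 2 electrons have been removed, what remains? B²⁺ still has 1 valence electron; Na²⁺ is already 1 electron into the core.
Pulling an electron out of a noble-gas core costs far more than removing a remaining valence electron, so Na sits at the high end of IE_3.
Approximate IE_3 values (kJ/mol): B 3660, Na 6910.
So the third ionization energies run B < Na.

B < Na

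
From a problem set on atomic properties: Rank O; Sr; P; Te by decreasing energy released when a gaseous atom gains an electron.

Te, O, P, Sr

O is in period 2, group 16; P is in period 3, group 15; Sr is in period 5, group 2; Te is in period 5, group 16.
Adding an electron releases more energy for atoms nearer the top right (short of the noble gases).
These span different periods and groups, so the two trends combine.
P > Sr: relative to Sr, both the across-period and down-group shifts push P's electron affinity up.
O > P: relative to P, both the across-period and down-group shifts push O's electron affinity up.
Te > O: this pair runs against the simple trend — see the exception note.
Note the exception: Te has a higher electron affinity than O, contrary to the simple trend — O's compact 2p subshell gives strong electron–electron repulsion on the added electron.
For reference (kJ/mol): O 141, P 72, Sr 5, Te 190.
So from highest to lowest: Te > O > P > Sr.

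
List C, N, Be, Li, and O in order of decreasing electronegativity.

Li is in period 2, group 1; Be is in period 2, group 2; C is in period 2, group 14; N is in period 2, group 15; O is in period 2, group 16.
EN rises left→right (higher Z_eff, smaller atoms) and falls top→bottom (larger, more shielded atoms).
All lie in period 2, so electronegativity increases left to right.
So from highest to lowest: O > N > C > Be > Li.

O > N > C > Be > Li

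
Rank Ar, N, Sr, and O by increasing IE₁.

Removing the outermost electron gets harder across a period and easier down a group.
Neither a single period nor a single group — weigh both effects.
O > Sr: both effects reinforce here, so O is clearly the higher of the two.
N > O: this pair runs against the simple trend — see the exception note.
Ar > N: the two effects oppose for this pair; the across-period effect wins (1521 vs 1402 kJ/mol).
Note the exception: N has a higher first ionization energy than O, contrary to the simple trend — pairing an electron in O's 2p⁴ costs repulsion energy, so O ionizes more easily than half-filled N (2p³).
For reference (kJ/mol): N 1402, O 1314, Ar 1521, Sr 550.
So from lowest to highest: Sr < O < N < Ar.

Sr < O < N < Ar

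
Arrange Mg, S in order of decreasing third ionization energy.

Mg > S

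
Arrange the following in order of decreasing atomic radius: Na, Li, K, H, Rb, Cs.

Cs > Rb > K > Na > Li > H

H is in period 1, group 1; Li is in period 2, group 1; Na is in period 3, group 1; K is in period 4, group 1; Rb is in period 5, group 1; Cs is in period 6, group 1.
Atomic radius shrinks across a period as nuclear charge pulls the same shell inward, and grows down a group as new shells are added.
All are in group 1, so atomic radius increases down the group.
So from largest to smallest: Cs > Rb > K > Na > Li > H.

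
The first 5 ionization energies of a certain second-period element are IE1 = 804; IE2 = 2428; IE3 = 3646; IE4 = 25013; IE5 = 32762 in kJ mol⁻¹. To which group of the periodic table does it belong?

Look for the largest jump between consecutive ionization energies: IE4/IE3 ≈ 6.9, far larger than any earlier ratio.
That jump marks the point where a core electron is being removed. So the atom has 3 valence electrons.
A main-group element with 3 valence electrons is in group 13.

Group 13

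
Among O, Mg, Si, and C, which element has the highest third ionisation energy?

Mg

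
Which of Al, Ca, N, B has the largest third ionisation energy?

Ca

IE_3 is the cost of taking one more electron from the +2 cation: Al²⁺ still has 1 valence electron; Ca²⁺ is the bare [Ar] core; N²⁺ still has 3 valence electrons; B²⁺ still has 1 valence electron.
Breaking into a closed-shell core is much more expensive than removing a leftover valence electron — Ca has the largest IE_3 here.
Valence configurations: Al²⁺ [Ne]3s¹, N²⁺ [He]2s²2p¹, B²⁺ [He]2s¹.
Approximate IE_3 values (kJ/mol): Al 2745, Ca 4912, N 4578, B 3660.
Overall IE_3 order: Al < B < N < Ca.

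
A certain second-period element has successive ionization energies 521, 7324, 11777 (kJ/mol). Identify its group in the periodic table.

Look for the largest jump between consecutive ionization energies: IE2/IE1 ≈ 14.1, far larger than any earlier ratio.
That jump marks the point where a core electron is being removed. So the atom has 1 valence electron.
A main-group element with 1 valence electron is in group 1.

Group 1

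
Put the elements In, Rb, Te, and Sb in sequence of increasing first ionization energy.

Rb < In < Sb < Te

Rb is in period 5, group 1; In is in period 5, group 13; Sb is in period 5, group 15; Te is in period 5, group 16.
Across a period the outer electron is held more tightly (higher IE₁); down a group it sits in a higher shell, more shielded, and comes off more easily.
All lie in period 5, so first ionization energy increases left to right.
So from lowest to highest: Rb < In < Sb < Te.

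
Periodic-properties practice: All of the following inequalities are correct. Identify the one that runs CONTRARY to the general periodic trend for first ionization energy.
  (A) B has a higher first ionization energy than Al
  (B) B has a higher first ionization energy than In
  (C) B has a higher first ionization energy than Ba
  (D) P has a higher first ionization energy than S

The general trend: first ionization energy increases across a period and decreases down a group.
(A) B (period 2, group 13) vs Al (period 3, group 13): the stated order agrees with the simple trend.
(B) B (period 2, group 13) vs In (period 5, group 13): the stated order agrees with the simple trend.
(C) B (period 2, group 13) vs Ba (period 6, group 2): the stated order agrees with the simple trend.
(D) P (period 3, group 15) vs S (period 3, group 16): the stated order contradicts the simple trend.
The exception is (D): S (3p⁴) ionizes more easily than half-filled P (3p³) because the paired 3p electron in S is pushed out by e⁻–e⁻ repulsion.

(D)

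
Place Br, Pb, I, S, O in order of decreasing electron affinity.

Electron affinity generally becomes more exothermic across a period toward the halogens and less exothermic down a group.
Here both period and group differ, so the two effects have to be weighed against each other.
O > Pb: relative to Pb, both the across-period and down-group shifts push O's electron affinity up.
S > O: this pair runs against the simple trend — see the exception note.
I > S: the two effects oppose for this pair; the across-period effect wins (295 vs 200 kJ/mol).
Br > I: they share group 17; the group trend gives Br the larger value.
Note the exception: S has a higher electron affinity than O, contrary to the simple trend — the compact 2p subshell of O repels the added electron more than S's larger 3p does.
For reference (kJ/mol): O 141, S 200, Br 325, I 295, Pb 35.
So from highest to lowest: Br > I > S > O > Pb.

Br > I > S > O > Pb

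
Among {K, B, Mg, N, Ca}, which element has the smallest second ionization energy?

Ca

IE_2 is the cost of taking one more electron from the +1 cation: K⁺ is the bare [Ar] core; B⁺ still has 2 valence electrons; Mg⁺ still has 1 valence electron; N⁺ still has 4 valence electrons; Ca⁺ still has 1 valence electron.
Breaking into a closed-shell core is much more expensive than removing a leftover valence electron — K has the largest IE_2 here.
Valence configurations: B⁺ [He]2s², Mg⁺ [Ne]3s¹, N⁺ [He]2s²2p², Ca⁺ [Ar]4s¹.
Approximate IE_2 values (kJ/mol): K 3052, B 2427, Mg 1451, N 2856, Ca 1145.
Hence IE_2: Ca < Mg < B < N < K.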